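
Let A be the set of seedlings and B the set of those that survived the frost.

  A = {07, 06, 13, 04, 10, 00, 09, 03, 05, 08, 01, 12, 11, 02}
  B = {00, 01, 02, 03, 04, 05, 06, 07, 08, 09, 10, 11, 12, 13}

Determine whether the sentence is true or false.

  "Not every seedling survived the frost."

False

'Not every seedling survived the frost' holds iff A ⊄ B (|A ∖ B| ≥ 1).
A (the restrictor) = {07, 06, 13, 04, 10, 00, 09, 03, 05, 08, 01, 12, 11, 02}, |A| = 14.
A ∖ B = {}, so |A ∖ B| = 0.
So the statement is false.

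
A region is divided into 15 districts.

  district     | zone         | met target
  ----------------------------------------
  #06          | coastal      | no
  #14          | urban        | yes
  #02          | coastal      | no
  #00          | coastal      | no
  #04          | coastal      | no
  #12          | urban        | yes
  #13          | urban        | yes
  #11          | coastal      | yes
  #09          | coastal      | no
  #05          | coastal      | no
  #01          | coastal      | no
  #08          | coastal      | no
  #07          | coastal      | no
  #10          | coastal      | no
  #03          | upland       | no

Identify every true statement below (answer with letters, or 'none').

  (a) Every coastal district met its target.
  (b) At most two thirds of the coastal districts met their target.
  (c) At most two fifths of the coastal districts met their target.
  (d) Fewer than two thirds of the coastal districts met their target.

|A| = 11, |A ∩ B| = 1, |A ∖ B| = 10.
(a) A ⊆ B, i.e. every element of A is in B (|A ∖ B| = 0): fails.
(b) |A ∩ B| / |A| ≤ 2/3: holds.
(c) |A ∩ B| / |A| ≤ 2/5: holds.
(d) |A ∩ B| / |A| < 2/3: holds.

(b), (c), (d)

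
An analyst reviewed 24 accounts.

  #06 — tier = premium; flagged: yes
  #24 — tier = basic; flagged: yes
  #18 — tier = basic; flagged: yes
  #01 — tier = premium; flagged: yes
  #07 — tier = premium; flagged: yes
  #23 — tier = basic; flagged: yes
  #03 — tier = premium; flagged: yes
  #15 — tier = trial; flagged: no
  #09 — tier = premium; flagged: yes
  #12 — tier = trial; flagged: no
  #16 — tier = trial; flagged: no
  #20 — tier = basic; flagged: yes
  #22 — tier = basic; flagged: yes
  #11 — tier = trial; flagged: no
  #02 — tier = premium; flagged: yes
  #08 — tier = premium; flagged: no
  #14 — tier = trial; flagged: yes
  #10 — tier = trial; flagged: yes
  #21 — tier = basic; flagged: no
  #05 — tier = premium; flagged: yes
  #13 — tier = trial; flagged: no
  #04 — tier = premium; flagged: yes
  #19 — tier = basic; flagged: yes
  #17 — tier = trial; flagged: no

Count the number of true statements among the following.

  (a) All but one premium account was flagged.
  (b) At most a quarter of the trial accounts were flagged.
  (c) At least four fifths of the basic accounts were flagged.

(a) premium: |A| = 9, |A ∩ B| = 8; needs |A ∖ B| = 1 — true.
(b) trial: |A| = 8, |A ∩ B| = 2; needs |A ∩ B| / |A| ≤ 1/4 — true.
(c) basic: |A| = 7, |A ∩ B| = 6; needs |A ∩ B| / |A| ≥ 4/5 — true.

3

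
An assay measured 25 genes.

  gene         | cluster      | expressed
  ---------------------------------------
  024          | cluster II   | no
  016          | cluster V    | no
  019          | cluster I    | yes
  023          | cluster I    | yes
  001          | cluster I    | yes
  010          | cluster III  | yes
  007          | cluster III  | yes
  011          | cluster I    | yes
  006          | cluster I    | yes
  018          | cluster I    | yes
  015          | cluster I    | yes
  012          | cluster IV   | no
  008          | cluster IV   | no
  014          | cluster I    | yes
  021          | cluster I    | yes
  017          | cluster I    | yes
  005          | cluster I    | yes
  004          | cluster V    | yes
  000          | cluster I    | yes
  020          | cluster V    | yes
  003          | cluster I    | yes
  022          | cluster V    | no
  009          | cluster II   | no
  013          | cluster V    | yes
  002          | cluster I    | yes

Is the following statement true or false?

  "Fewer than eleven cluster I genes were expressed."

False

'Fewer than eleven cluster I genes were expressed' holds iff |A ∩ B| < 11.
A (the restrictor) = {019, 023, 001, 011, 006, 018, 015, 014, 021, 017, 005, 000, 003, 002}, |A| = 14.
A ∩ B = {019, 023, 001, 011, 006, 018, 015, 014, 021, 017, 005, 000, 003, 002}, so |A ∩ B| = 14.
|A ∩ B| = 14, so the statement is false.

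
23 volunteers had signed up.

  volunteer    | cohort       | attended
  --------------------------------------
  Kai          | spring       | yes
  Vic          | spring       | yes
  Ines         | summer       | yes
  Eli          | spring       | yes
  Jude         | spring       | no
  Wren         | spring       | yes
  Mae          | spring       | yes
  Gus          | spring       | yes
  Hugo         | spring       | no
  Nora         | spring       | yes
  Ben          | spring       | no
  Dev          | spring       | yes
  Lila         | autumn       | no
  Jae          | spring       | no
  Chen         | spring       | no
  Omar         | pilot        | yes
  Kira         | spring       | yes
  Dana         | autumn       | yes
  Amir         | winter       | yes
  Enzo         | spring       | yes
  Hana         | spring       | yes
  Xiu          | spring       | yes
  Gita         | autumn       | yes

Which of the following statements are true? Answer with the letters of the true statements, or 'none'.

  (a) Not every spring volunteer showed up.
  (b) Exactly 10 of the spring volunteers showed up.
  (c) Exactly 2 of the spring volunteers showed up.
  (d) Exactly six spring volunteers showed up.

|A| = 17, |A ∩ B| = 12, |A ∖ B| = 5.
(a) A ⊄ B (|A ∖ B| ≥ 1): holds.
(b) |A ∩ B| = 10: fails.
(c) |A ∩ B| = 2: fails.
(d) |A ∩ B| = 6: fails.

(a)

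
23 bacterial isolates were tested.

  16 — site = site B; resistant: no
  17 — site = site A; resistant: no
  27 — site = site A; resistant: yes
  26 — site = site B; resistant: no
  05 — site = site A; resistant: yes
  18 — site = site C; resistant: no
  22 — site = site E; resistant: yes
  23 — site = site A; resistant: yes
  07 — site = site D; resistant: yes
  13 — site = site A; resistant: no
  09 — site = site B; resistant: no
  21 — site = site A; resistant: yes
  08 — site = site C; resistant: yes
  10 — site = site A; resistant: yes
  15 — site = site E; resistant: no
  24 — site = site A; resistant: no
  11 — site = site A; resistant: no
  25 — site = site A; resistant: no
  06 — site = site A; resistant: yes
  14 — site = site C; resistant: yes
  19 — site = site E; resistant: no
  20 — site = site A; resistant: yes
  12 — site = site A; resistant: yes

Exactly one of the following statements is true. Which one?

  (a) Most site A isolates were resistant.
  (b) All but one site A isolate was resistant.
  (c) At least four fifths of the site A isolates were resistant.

|A| = 13, |A ∩ B| = 8, |A ∖ B| = 5.
(a) requires |A ∩ B| > |A ∖ B|: true.
(b) requires |A ∖ B| = 1: false.
(c) requires |A ∩ B| / |A| ≥ 4/5: false.

(a)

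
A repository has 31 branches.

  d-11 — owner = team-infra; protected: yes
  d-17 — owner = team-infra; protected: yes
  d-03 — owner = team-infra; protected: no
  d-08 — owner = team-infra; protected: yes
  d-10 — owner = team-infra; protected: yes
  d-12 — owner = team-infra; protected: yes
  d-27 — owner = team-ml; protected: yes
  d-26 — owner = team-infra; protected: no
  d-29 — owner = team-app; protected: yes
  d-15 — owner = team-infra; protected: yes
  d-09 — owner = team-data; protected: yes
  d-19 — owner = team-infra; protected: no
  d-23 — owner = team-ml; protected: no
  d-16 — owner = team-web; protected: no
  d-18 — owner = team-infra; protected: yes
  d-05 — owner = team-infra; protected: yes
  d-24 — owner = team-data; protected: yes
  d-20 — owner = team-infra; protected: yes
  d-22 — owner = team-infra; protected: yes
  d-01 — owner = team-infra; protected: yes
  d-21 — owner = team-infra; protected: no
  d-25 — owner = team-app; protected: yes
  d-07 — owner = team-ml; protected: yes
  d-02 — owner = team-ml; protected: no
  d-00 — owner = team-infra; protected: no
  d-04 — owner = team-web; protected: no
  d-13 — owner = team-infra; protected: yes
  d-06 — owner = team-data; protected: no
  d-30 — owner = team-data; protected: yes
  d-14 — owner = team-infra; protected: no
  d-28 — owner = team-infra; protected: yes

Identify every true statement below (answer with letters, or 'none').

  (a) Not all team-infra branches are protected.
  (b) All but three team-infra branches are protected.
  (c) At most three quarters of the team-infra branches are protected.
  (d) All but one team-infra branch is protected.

|A| = 19, |A ∩ B| = 13, |A ∖ B| = 6.
(a) A ⊄ B (|A ∖ B| ≥ 1): holds.
(b) |A ∖ B| = 3: fails.
(c) |A ∩ B| / |A| ≤ 3/4: holds.
(d) |A ∖ B| = 1: fails.

(a), (c)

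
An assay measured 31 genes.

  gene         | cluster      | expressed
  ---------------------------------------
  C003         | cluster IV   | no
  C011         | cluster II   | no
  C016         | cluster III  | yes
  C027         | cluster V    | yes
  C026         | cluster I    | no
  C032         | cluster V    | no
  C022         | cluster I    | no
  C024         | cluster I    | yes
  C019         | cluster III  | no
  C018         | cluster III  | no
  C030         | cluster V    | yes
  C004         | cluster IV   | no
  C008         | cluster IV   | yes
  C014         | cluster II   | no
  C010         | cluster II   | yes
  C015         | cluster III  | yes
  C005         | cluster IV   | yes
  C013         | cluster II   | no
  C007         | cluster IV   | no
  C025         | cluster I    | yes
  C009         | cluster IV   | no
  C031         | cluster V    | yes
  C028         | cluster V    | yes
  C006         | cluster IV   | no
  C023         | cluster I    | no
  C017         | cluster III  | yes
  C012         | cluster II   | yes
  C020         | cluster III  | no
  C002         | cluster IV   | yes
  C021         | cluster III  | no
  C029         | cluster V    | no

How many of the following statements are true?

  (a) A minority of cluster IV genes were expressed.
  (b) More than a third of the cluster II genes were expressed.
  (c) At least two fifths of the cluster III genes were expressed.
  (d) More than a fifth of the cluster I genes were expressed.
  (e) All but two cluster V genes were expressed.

5

(a) cluster IV: |A| = 8, |A ∩ B| = 3; needs |A ∩ B| < |A ∖ B| — true.
(b) cluster II: |A| = 5, |A ∩ B| = 2; needs |A ∩ B| / |A| > 1/3 — true.
(c) cluster III: |A| = 7, |A ∩ B| = 3; needs |A ∩ B| / |A| ≥ 2/5 — true.
(d) cluster I: |A| = 5, |A ∩ B| = 2; needs |A ∩ B| / |A| > 1/5 — true.
(e) cluster V: |A| = 6, |A ∩ B| = 4; needs |A ∖ B| = 2 — true.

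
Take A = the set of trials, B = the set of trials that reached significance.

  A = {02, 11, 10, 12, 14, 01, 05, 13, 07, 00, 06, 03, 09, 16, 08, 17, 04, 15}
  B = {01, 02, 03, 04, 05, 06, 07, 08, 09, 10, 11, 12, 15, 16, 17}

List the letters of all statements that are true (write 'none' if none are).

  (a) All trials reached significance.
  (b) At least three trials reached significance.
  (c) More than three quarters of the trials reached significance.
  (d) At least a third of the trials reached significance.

|A| = 18, |A ∩ B| = 15, |A ∖ B| = 3.
(a) A ⊆ B, i.e. every element of A is in B (|A ∖ B| = 0): fails.
(b) |A ∩ B| ≥ 3: holds.
(c) |A ∩ B| / |A| > 3/4: holds.
(d) |A ∩ B| / |A| ≥ 1/3: holds.

(b), (c), (d)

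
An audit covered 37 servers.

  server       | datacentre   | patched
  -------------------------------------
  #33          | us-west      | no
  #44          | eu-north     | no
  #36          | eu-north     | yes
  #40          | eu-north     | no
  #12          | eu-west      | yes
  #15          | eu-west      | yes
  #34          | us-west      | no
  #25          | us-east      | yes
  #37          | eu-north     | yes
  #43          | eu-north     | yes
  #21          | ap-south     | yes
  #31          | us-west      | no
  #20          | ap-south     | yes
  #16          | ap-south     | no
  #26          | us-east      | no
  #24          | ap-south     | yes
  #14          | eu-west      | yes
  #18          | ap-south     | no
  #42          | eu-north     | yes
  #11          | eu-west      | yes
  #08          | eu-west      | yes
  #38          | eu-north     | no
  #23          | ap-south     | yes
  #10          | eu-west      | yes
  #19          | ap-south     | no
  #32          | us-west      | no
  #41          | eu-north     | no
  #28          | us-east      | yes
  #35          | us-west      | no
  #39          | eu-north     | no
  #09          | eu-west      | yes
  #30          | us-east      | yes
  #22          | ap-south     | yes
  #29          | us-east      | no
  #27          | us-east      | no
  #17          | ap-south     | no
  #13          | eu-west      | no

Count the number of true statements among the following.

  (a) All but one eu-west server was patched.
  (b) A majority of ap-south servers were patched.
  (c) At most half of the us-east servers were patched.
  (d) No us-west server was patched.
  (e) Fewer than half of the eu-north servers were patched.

5

(a) eu-west: |A| = 8, |A ∩ B| = 7; needs |A ∖ B| = 1 — true.
(b) ap-south: |A| = 9, |A ∩ B| = 5; needs |A ∩ B| > |A ∖ B| — true.
(c) us-east: |A| = 6, |A ∩ B| = 3; needs |A ∩ B| ≤ |A ∖ B| — true.
(d) us-west: |A| = 5, |A ∩ B| = 0; needs A ∩ B = ∅ (|A ∩ B| = 0) — true.
(e) eu-north: |A| = 9, |A ∩ B| = 4; needs |A ∩ B| < |A ∖ B| — true.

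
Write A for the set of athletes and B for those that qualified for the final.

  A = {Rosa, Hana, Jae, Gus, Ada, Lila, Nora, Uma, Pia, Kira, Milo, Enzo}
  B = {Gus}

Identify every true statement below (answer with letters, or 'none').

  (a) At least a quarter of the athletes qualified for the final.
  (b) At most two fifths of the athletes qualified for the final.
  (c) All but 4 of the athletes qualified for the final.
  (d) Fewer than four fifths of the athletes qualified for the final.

|A| = 12, |A ∩ B| = 1, |A ∖ B| = 11.
(a) |A ∩ B| / |A| ≥ 1/4: fails.
(b) |A ∩ B| / |A| ≤ 2/5: holds.
(c) |A ∖ B| = 4: fails.
(d) |A ∩ B| / |A| < 4/5: holds.

(b), (d)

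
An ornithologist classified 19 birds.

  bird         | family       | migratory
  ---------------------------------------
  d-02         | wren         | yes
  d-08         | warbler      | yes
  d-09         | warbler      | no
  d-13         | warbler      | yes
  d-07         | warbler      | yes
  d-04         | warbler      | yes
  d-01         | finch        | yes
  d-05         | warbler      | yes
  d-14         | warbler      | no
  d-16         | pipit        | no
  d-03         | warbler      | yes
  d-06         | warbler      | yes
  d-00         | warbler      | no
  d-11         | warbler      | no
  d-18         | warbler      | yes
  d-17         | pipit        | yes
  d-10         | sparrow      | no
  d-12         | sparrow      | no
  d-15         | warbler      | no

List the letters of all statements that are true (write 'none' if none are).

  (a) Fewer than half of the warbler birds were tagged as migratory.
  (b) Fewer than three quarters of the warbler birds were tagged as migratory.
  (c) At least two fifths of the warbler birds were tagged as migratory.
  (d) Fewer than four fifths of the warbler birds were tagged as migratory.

|A| = 13, |A ∩ B| = 8, |A ∖ B| = 5.
(a) |A ∩ B| < |A ∖ B|: fails.
(b) |A ∩ B| / |A| < 3/4: holds.
(c) |A ∩ B| / |A| ≥ 2/5: holds.
(d) |A ∩ B| / |A| < 4/5: holds.

(b), (c), (d)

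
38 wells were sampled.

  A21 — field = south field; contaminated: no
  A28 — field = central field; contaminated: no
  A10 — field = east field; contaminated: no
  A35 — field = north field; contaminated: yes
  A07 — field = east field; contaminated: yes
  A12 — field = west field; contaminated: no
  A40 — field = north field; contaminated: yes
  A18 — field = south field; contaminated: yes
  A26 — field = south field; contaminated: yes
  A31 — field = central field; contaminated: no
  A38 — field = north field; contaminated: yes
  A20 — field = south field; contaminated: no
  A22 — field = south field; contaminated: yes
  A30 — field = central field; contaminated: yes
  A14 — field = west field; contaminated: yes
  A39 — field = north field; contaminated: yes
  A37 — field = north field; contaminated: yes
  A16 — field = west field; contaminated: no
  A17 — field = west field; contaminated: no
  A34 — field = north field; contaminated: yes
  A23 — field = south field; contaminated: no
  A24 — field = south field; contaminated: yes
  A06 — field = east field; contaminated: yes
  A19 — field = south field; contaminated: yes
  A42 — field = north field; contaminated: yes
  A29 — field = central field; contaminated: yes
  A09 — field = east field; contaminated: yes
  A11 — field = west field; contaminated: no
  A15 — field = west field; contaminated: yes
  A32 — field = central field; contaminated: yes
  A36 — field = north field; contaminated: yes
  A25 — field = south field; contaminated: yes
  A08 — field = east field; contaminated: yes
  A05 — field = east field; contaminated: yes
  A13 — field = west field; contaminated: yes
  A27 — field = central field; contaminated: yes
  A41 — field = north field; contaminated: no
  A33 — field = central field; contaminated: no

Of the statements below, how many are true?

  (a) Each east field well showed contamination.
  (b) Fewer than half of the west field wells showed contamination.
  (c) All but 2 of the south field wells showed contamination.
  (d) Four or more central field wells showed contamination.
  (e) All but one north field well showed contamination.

(a) east field: |A| = 6, |A ∩ B| = 5; needs A ⊆ B, i.e. every element of A is in B (|A ∖ B| = 0) — false.
(b) west field: |A| = 7, |A ∩ B| = 3; needs |A ∩ B| < |A ∖ B| — true.
(c) south field: |A| = 9, |A ∩ B| = 6; needs |A ∖ B| = 2 — false.
(d) central field: |A| = 7, |A ∩ B| = 4; needs |A ∩ B| ≥ 4 — true.
(e) north field: |A| = 9, |A ∩ B| = 8; needs |A ∖ B| = 1 — true.

3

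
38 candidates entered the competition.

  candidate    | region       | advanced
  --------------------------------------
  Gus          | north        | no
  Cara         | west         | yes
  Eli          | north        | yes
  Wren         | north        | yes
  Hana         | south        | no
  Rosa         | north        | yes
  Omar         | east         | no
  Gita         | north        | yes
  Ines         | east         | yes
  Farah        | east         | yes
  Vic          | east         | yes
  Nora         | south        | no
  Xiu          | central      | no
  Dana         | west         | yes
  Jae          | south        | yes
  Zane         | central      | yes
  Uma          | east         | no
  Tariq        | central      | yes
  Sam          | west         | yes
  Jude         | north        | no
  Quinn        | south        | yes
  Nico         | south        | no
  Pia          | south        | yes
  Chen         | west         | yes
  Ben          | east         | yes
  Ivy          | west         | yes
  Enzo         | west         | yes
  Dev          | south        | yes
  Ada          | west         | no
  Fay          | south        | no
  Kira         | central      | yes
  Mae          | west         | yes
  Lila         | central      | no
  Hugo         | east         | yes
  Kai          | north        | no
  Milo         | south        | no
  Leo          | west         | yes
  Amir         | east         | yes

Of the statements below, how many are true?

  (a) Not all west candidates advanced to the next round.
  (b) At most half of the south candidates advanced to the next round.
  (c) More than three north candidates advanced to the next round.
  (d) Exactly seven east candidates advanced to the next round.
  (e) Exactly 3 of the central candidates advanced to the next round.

(a) west: |A| = 9, |A ∩ B| = 8; needs A ⊄ B (|A ∖ B| ≥ 1) — true.
(b) south: |A| = 9, |A ∩ B| = 4; needs |A ∩ B| ≤ |A ∖ B| — true.
(c) north: |A| = 7, |A ∩ B| = 4; needs |A ∩ B| > 3 — true.
(d) east: |A| = 8, |A ∩ B| = 6; needs |A ∩ B| = 7 — false.
(e) central: |A| = 5, |A ∩ B| = 3; needs |A ∩ B| = 3 — true.

4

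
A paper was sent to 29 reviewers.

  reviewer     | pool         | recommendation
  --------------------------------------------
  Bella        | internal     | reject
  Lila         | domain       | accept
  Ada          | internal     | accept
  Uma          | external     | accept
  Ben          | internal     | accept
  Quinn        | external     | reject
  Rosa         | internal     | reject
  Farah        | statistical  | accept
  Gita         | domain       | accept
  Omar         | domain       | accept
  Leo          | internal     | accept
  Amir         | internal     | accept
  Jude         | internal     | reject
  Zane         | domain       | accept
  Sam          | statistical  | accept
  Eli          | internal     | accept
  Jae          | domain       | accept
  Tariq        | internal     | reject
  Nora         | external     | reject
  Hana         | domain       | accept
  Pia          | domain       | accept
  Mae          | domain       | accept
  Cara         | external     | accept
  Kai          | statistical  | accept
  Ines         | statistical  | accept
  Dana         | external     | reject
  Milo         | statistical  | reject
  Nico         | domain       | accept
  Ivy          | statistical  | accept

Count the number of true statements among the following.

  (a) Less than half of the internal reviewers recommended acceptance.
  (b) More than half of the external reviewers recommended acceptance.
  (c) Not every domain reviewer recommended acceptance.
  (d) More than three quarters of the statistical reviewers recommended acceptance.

1

(a) internal: |A| = 9, |A ∩ B| = 5; needs |A ∩ B| < |A ∖ B| — false.
(b) external: |A| = 5, |A ∩ B| = 2; needs |A ∩ B| > |A ∖ B| — false.
(c) domain: |A| = 9, |A ∩ B| = 9; needs A ⊄ B (|A ∖ B| ≥ 1) — false.
(d) statistical: |A| = 6, |A ∩ B| = 5; needs |A ∩ B| / |A| > 3/4 — true.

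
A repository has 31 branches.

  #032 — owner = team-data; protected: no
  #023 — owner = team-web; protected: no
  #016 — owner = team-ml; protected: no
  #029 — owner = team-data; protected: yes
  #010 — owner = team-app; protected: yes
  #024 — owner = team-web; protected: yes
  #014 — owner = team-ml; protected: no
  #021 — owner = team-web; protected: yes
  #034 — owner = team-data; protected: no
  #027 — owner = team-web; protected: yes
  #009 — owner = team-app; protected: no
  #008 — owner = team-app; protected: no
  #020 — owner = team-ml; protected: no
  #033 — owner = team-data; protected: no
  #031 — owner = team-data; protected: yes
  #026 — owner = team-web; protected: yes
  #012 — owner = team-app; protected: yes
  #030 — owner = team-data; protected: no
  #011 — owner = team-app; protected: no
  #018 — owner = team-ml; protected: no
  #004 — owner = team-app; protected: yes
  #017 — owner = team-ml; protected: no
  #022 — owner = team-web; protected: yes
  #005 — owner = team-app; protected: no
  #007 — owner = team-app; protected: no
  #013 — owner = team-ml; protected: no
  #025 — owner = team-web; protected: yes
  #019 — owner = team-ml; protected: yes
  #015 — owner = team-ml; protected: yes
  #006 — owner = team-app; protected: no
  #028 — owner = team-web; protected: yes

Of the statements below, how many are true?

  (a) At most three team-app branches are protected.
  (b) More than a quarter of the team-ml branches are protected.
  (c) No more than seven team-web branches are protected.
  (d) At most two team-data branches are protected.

(a) team-app: |A| = 9, |A ∩ B| = 3; needs |A ∩ B| ≤ 3 — true.
(b) team-ml: |A| = 8, |A ∩ B| = 2; needs |A ∩ B| / |A| > 1/4 — false.
(c) team-web: |A| = 8, |A ∩ B| = 7; needs |A ∩ B| ≤ 7 — true.
(d) team-data: |A| = 6, |A ∩ B| = 2; needs |A ∩ B| ≤ 2 — true.

3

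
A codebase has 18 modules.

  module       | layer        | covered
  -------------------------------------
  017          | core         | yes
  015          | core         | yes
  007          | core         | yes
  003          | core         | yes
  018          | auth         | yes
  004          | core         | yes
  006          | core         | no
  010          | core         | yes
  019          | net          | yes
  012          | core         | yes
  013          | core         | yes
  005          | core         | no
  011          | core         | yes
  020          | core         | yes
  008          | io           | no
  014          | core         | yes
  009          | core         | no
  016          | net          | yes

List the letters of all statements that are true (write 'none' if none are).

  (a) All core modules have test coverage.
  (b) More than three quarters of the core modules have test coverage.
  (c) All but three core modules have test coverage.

|A| = 14, |A ∩ B| = 11, |A ∖ B| = 3.
(a) A ⊆ B, i.e. every element of A is in B (|A ∖ B| = 0): fails.
(b) |A ∩ B| / |A| > 3/4: holds.
(c) |A ∖ B| = 3: holds.

(b), (c)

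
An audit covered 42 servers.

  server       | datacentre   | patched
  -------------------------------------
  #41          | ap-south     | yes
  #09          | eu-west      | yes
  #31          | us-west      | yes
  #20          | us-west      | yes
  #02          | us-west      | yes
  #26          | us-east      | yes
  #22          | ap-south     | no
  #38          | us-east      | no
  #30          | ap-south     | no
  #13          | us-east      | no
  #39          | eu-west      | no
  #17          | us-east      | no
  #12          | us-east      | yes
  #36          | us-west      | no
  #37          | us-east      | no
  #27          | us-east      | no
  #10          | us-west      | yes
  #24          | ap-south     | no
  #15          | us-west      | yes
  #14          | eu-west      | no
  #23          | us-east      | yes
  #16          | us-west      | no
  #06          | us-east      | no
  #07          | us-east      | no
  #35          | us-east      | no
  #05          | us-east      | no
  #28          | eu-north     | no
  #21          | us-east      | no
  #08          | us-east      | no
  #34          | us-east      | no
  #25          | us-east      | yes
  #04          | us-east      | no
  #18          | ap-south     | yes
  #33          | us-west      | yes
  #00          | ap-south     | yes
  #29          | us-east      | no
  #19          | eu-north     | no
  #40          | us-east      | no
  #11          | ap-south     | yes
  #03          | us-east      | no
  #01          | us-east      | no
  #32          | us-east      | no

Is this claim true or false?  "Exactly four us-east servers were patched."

Truth condition: |A ∩ B| = 4.
|A| = 22, |A ∩ B| = 4, |A ∖ B| = 18.
|A ∩ B| = 4, so the statement is true.

True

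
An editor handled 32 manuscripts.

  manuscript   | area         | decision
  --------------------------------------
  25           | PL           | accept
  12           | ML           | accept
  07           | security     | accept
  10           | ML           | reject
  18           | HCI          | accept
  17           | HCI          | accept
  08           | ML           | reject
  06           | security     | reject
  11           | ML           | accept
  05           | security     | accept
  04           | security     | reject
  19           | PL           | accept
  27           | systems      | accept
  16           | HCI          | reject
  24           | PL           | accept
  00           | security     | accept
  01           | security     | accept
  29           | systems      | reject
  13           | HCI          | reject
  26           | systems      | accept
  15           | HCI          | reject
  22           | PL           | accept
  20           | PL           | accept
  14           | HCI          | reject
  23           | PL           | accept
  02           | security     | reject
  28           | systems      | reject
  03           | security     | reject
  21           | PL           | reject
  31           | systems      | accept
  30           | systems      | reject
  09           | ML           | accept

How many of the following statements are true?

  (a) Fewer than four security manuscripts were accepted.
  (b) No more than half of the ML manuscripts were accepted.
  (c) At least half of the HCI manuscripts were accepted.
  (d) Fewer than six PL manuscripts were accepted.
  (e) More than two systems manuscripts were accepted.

(a) security: |A| = 8, |A ∩ B| = 4; needs |A ∩ B| < 4 — false.
(b) ML: |A| = 5, |A ∩ B| = 3; needs |A ∩ B| ≤ |A ∖ B| — false.
(c) HCI: |A| = 6, |A ∩ B| = 2; needs |A ∩ B| ≥ |A ∖ B| — false.
(d) PL: |A| = 7, |A ∩ B| = 6; needs |A ∩ B| < 6 — false.
(e) systems: |A| = 6, |A ∩ B| = 3; needs |A ∩ B| > 2 — true.

1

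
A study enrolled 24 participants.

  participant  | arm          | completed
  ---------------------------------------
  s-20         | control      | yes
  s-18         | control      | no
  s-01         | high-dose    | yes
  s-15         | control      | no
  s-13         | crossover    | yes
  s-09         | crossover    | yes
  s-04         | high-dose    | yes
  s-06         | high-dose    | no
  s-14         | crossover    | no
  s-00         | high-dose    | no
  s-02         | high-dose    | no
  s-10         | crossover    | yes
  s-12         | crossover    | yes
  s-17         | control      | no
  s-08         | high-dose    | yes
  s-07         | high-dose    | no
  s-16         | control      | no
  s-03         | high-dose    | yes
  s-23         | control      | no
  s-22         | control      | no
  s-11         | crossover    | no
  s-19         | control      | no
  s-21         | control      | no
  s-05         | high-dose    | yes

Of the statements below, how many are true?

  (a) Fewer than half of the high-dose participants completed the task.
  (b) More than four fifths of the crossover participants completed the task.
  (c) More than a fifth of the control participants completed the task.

0

(a) high-dose: |A| = 9, |A ∩ B| = 5; needs |A ∩ B| < |A ∖ B| — false.
(b) crossover: |A| = 6, |A ∩ B| = 4; needs |A ∩ B| / |A| > 4/5 — false.
(c) control: |A| = 9, |A ∩ B| = 1; needs |A ∩ B| / |A| > 1/5 — false.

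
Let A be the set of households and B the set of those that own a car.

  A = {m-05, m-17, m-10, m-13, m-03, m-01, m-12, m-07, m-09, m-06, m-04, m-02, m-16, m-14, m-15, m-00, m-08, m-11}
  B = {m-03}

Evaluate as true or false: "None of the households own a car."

'None of the households own a car' holds iff A ∩ B = ∅ (|A ∩ B| = 0).
|A| = 18, |A ∩ B| = 1, |A ∖ B| = 17.
So the statement is false.

False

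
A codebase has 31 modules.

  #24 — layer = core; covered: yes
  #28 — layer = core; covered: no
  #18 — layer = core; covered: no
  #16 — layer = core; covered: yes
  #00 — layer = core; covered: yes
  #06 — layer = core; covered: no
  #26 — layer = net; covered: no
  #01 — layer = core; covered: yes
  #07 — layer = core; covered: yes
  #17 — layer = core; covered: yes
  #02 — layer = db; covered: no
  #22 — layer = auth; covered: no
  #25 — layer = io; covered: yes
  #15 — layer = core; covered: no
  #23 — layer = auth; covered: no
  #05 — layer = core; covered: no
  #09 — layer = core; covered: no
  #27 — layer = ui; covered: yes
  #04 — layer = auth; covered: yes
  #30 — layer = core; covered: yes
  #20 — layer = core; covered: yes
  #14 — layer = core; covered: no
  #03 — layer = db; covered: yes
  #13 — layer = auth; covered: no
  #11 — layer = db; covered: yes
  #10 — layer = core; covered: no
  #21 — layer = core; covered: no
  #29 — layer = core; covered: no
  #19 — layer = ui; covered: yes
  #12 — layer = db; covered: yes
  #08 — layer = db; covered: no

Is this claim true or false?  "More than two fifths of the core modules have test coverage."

True

'More than two fifths of the core modules have test coverage' holds iff |A ∩ B| / |A| > 2/5.
|A| = 18, |A ∩ B| = 8, |A ∖ B| = 10.
|A ∩ B|/|A| = 8/18, so the statement is true.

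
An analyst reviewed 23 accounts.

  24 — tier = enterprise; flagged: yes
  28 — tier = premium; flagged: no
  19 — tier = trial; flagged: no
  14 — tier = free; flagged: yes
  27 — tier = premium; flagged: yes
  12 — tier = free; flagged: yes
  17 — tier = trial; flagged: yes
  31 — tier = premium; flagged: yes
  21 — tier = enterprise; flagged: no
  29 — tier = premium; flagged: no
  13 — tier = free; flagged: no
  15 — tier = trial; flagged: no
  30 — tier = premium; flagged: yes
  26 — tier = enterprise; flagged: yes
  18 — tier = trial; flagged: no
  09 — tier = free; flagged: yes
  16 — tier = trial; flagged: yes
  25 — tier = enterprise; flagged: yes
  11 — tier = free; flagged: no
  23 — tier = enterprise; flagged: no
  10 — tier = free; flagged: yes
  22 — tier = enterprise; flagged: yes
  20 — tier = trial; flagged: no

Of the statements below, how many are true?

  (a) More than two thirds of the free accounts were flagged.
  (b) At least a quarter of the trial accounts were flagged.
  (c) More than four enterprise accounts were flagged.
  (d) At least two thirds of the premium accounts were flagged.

1

(a) free: |A| = 6, |A ∩ B| = 4; needs |A ∩ B| / |A| > 2/3 — false.
(b) trial: |A| = 6, |A ∩ B| = 2; needs |A ∩ B| / |A| ≥ 1/4 — true.
(c) enterprise: |A| = 6, |A ∩ B| = 4; needs |A ∩ B| > 4 — false.
(d) premium: |A| = 5, |A ∩ B| = 3; needs |A ∩ B| / |A| ≥ 2/3 — false.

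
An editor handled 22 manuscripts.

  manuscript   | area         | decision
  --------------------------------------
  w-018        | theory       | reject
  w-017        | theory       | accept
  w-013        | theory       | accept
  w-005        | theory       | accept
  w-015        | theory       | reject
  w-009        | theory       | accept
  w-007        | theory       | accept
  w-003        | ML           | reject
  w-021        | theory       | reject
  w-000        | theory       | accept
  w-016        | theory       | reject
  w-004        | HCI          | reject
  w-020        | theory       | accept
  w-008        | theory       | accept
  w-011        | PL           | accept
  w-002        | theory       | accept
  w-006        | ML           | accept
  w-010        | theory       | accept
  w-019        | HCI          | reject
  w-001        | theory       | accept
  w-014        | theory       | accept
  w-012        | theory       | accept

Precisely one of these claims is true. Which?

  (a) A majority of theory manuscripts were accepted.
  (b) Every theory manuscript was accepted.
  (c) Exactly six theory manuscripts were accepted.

(a)

|A| = 17, |A ∩ B| = 13, |A ∖ B| = 4.
(a) requires |A ∩ B| > |A ∖ B|: true.
(b) requires A ⊆ B, i.e. every element of A is in B (|A ∖ B| = 0): false.
(c) requires |A ∩ B| = 6: false.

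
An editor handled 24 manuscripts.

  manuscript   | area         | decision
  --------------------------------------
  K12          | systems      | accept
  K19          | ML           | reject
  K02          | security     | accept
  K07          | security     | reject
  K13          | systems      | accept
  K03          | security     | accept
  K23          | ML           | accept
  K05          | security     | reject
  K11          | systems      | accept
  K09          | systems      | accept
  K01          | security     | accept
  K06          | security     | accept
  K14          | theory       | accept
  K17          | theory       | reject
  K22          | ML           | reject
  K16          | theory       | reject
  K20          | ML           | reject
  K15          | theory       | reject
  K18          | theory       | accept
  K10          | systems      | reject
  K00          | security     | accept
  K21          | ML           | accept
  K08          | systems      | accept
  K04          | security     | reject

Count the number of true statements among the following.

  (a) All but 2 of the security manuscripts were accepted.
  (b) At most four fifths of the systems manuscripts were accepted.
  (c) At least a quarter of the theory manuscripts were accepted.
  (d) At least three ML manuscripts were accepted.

1

(a) security: |A| = 8, |A ∩ B| = 5; needs |A ∖ B| = 2 — false.
(b) systems: |A| = 6, |A ∩ B| = 5; needs |A ∩ B| / |A| ≤ 4/5 — false.
(c) theory: |A| = 5, |A ∩ B| = 2; needs |A ∩ B| / |A| ≥ 1/4 — true.
(d) ML: |A| = 5, |A ∩ B| = 2; needs |A ∩ B| ≥ 3 — false.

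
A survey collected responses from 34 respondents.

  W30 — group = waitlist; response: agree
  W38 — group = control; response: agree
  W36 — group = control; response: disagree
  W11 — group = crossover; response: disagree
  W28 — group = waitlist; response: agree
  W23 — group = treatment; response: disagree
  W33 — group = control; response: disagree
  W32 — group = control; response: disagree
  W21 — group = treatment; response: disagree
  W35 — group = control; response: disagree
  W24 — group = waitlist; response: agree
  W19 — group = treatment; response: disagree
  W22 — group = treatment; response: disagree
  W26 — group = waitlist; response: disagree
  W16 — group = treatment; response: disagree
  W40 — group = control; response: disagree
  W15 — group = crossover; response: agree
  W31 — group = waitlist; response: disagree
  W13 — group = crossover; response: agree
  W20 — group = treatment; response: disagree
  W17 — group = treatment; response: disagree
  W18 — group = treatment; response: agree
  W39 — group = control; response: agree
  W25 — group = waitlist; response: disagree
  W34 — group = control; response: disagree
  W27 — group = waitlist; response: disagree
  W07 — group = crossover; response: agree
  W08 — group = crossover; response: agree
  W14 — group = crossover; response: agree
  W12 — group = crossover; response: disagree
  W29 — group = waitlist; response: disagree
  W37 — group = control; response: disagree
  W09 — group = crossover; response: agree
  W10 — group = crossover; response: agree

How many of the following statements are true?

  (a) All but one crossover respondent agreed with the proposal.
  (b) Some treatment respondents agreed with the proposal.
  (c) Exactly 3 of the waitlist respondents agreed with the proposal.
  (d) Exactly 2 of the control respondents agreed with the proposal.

3

(a) crossover: |A| = 9, |A ∩ B| = 7; needs |A ∖ B| = 1 — false.
(b) treatment: |A| = 8, |A ∩ B| = 1; needs A ∩ B ≠ ∅ (|A ∩ B| ≥ 1) — true.
(c) waitlist: |A| = 8, |A ∩ B| = 3; needs |A ∩ B| = 3 — true.
(d) control: |A| = 9, |A ∩ B| = 2; needs |A ∩ B| = 2 — true.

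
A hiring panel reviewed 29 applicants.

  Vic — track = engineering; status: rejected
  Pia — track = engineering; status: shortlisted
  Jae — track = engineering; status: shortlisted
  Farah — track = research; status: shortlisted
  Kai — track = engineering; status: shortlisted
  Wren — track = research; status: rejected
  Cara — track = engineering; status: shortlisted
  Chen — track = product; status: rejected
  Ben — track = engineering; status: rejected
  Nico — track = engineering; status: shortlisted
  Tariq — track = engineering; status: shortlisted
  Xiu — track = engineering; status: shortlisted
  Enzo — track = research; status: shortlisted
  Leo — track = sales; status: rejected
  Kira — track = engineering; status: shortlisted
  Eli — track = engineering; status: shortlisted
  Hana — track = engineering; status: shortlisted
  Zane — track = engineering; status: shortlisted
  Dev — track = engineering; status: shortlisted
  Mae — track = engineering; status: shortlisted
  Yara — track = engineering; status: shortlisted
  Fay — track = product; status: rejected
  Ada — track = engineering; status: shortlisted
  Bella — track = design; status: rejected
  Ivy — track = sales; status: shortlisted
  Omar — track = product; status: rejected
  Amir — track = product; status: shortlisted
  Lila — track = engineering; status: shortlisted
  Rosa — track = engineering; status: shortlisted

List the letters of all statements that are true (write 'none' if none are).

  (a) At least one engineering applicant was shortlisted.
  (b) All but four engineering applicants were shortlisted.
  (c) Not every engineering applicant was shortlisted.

|A| = 19, |A ∩ B| = 17, |A ∖ B| = 2.
(a) A ∩ B ≠ ∅ (|A ∩ B| ≥ 1): holds.
(b) |A ∖ B| = 4: fails.
(c) A ⊄ B (|A ∖ B| ≥ 1): holds.

(a), (c)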